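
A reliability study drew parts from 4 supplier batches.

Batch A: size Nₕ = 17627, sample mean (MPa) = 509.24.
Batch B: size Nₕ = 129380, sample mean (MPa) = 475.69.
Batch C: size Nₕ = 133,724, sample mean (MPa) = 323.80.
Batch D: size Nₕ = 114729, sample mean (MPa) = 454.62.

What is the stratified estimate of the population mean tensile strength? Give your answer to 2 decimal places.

419.71

x̄_st = (Σ Nₕx̄ₕ) / (Σ Nₕ) = (17627·509.24 + 129380·475.69 + 133724·323.80 + 114729·454.62) / 395460
= 165979074.86 / 395460 = 419.7114... → 419.71.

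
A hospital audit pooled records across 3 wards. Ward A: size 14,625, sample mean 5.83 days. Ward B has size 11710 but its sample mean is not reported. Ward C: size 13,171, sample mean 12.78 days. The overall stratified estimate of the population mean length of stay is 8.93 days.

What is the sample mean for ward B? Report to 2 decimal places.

Σ Nₕx̄ₕ = N·μ, so 11710·x̄_B = 39506·8.93 − (14625·5.83 + 13171·12.78).
= 352788.58 − 253589.13 = 99199.45.
x̄_B = 99199.45 / 11710 = 8.4713... → 8.47.

8.47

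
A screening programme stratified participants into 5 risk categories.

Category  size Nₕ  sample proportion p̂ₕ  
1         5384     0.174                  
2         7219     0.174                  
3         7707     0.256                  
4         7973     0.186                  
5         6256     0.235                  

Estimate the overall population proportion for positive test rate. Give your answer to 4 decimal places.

0.2061

N = 5384 + 7219 + 7707 + 7973 + 6256 = 34539.
Overall proportion = Σ (Nₕ/N)·p̂ₕ.
Σ Nₕp̂ₕ = 936.816 + 1256.106 + 1972.992 + 1482.978 + 1470.16 = 7119.052.
7119.052 / 34539 = 0.206116... → 0.2061.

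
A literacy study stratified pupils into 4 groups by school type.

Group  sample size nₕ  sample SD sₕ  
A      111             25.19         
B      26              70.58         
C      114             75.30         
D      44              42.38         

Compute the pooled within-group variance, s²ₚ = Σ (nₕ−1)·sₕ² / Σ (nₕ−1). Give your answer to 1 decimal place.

Degrees of freedom: 110 + 25 + 113 + 43 = 291.
Σ(nₕ−1)sₕ² = 110·634.5361 + 25·4981.5364 + 113·5670.09 + 43·1796.0644 = 912288.3202.
s²ₚ = 912288.3202 / 291 = 3135.011... → 3135.0.

3135.0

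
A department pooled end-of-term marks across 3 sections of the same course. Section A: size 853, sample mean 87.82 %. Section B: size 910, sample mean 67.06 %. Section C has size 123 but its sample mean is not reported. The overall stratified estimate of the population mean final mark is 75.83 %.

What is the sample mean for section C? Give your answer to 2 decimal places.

57.56

N = 853 + 910 + 123 = 1886.
Overall total = μ·N = 75.83·1886 = 143015.38.
Subtract the known strata: 853·87.82 + 910·67.06 = 135935.06.
Remaining total for section C: 143015.38 − 135935.06 = 7080.32.
Divide by its size: 7080.32 / 123 = 57.5636... → 57.56.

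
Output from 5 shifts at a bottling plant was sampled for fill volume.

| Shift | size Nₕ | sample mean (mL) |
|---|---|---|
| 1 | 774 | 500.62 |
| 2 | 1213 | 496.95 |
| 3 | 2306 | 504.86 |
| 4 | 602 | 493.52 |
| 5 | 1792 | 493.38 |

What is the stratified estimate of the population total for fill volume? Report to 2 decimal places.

Population total = Σ Nₕ·x̄ₕ (each stratum's size times its mean).
774·500.62 + 1213·496.95 + 2306·504.86 + 602·493.52 + 1792·493.38 = 387479.88 + 602800.35 + 1164207.16 + 297099.04 + 884136.96 = 3335723.39.

3335723.39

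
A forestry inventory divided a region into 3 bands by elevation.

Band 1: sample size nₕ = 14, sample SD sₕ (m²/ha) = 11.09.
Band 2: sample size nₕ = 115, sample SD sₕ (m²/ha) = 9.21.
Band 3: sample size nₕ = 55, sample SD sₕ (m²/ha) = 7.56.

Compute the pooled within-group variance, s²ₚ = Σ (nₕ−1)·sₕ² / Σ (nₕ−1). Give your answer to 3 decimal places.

1: (14−1)·11.09² = 13·122.9881 = 1598.8453
2: (115−1)·9.21² = 114·84.8241 = 9669.9474
3: (55−1)·7.56² = 54·57.1536 = 3086.2944
Numerator = 14355.0871; denominator = Σ(nₕ−1) = 181.
s²ₚ = 14355.0871/181 = 79.30987... → 79.310.

79.310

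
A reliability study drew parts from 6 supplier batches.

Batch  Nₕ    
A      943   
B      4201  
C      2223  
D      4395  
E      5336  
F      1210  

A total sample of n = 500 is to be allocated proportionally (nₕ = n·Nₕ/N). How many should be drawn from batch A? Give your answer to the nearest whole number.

N = 943 + 4201 + 2223 + 4395 + 5336 + 1210 = 18308.
n_A = 500·943/18308 = 25.754... → 26.

26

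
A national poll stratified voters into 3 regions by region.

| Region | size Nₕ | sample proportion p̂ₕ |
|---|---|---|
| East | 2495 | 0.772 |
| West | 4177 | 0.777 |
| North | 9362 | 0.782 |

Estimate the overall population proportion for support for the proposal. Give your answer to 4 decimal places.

Wₕ = Nₕ/N with N = 16034: 0.1556, 0.2605, 0.5839.
p̂_st = 0.1556·0.772 + 0.2605·0.777 + 0.5839·0.782 ≈ 0.779141... → 0.7791.

0.7791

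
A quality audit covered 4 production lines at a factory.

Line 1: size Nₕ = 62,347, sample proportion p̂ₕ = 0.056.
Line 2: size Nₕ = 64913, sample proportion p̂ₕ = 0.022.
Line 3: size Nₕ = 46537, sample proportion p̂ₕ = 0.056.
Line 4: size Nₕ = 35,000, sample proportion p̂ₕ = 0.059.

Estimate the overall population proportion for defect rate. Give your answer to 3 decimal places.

Wₕ = Nₕ/N with N = 208797: 0.2986, 0.3109, 0.2229, 0.1676.
p̂_st = 0.2986·0.056 + 0.3109·0.022 + 0.2229·0.056 + 0.1676·0.059 ≈ 0.04593... → 0.046.

0.046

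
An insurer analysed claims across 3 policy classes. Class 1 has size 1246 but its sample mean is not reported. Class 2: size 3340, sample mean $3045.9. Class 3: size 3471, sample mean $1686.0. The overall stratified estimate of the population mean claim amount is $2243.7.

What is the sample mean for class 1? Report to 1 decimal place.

N = 1246 + 3340 + 3471 = 8057.
Overall total = μ·N = 2243.7·8057 = 18077490.9.
Subtract the known strata: 3340·3045.9 + 3471·1686.0 = 16025412.
Remaining total for class 1: 18077490.9 − 16025412 = 2052078.9.
Divide by its size: 2052078.9 / 1246 = 1646.933... → 1646.9.

1646.9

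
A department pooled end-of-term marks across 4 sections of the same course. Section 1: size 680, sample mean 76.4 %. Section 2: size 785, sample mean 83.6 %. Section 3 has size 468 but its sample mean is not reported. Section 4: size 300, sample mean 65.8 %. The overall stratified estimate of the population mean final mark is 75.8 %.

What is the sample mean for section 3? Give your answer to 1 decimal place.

68.3

Σ Nₕx̄ₕ = N·μ, so 468·x̄_3 = 2233·75.8 − (680·76.4 + 785·83.6 + 300·65.8).
= 169261.4 − 137318 = 31943.4.
x̄_3 = 31943.4 / 468 = 68.255... → 68.3.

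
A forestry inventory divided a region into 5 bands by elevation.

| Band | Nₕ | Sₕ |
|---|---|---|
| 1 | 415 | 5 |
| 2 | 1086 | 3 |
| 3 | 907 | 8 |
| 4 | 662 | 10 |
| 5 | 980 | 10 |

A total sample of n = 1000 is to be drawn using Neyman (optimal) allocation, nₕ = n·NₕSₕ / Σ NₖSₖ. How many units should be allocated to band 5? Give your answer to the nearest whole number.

1: NₕSₕ = 415·5 = 2075
2: NₕSₕ = 1086·3 = 3258
3: NₕSₕ = 907·8 = 7256
4: NₕSₕ = 662·10 = 6620
5: NₕSₕ = 980·10 = 9800
Σ NₕSₕ = 29009.
n_5 = 1000·9800/29009 = 337.826... → 338.

338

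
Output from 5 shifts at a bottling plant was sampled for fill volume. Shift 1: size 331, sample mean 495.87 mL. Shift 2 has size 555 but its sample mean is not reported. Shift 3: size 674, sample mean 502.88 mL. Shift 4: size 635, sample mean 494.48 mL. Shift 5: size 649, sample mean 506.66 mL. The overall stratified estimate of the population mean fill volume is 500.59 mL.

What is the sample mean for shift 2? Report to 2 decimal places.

N = 331 + 555 + 674 + 635 + 649 = 2844.
Overall total = μ·N = 500.59·2844 = 1423677.96.
Subtract the known strata: 331·495.87 + 674·502.88 + 635·494.48 + 649·506.66 = 1145891.23.
Remaining total for shift 2: 1423677.96 − 1145891.23 = 277786.73.
Divide by its size: 277786.73 / 555 = 500.5166... → 500.52.

500.52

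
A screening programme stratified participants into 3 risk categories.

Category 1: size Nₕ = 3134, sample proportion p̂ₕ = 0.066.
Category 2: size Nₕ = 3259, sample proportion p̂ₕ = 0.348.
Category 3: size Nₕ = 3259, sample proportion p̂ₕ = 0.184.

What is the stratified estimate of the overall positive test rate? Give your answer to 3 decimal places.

0.201

Wₕ = Nₕ/N with N = 9652: 0.3247, 0.3377, 0.3377.
p̂_st = 0.3247·0.066 + 0.3377·0.348 + 0.3377·0.184 ≈ 0.20106... → 0.201.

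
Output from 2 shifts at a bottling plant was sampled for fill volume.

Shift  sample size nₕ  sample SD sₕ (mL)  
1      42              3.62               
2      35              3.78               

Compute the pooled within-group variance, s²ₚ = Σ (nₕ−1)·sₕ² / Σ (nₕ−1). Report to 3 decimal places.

1: (42−1)·3.62² = 41·13.1044 = 537.2804
2: (35−1)·3.78² = 34·14.2884 = 485.8056
Numerator = 1023.086; denominator = Σ(nₕ−1) = 75.
s²ₚ = 1023.086/75 = 13.64115... → 13.641.

13.641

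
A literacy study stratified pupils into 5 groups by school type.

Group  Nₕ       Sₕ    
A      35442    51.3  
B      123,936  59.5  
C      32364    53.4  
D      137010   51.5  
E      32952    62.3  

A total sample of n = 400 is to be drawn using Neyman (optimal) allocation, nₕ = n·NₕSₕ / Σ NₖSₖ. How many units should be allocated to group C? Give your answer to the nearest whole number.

A: NₕSₕ = 35442·51.3 = 1818174.6
B: NₕSₕ = 123936·59.5 = 7374192
C: NₕSₕ = 32364·53.4 = 1728237.6
D: NₕSₕ = 137010·51.5 = 7056015
E: NₕSₕ = 32952·62.3 = 2052909.6
Σ NₕSₕ = 20029528.8.
n_C = 400·1728237.6/20029528.8 = 34.514... → 35.

35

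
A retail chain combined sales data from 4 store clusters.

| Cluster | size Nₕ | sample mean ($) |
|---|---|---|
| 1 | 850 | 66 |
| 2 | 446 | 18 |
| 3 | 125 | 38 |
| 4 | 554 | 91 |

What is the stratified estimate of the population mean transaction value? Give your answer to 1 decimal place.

60.4

N = 1975; weights Wₕ = Nₕ/N = (0.4304, 0.2258, 0.0633, 0.2805).
x̄_st = Σ Wₕ·x̄ₕ = 0.4304·66 + 0.2258·18 + 0.0633·38 + 0.2805·91 ≈ 60.401...
→ 60.4.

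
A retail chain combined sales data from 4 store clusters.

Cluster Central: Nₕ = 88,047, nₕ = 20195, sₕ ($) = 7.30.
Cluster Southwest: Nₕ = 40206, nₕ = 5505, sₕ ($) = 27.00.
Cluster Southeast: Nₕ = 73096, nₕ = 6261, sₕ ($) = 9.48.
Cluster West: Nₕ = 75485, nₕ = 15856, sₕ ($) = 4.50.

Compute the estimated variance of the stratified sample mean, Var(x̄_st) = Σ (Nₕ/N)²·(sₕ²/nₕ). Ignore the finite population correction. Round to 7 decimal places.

0.0041559

N = 276834. Term for each stratum: Wₕ²sₕ²/nₕ.
Var(x̄_st) = 0.0002669268 + 0.0027932711 + 0.0010007402 + 0.0000949541 = 0.0041558922 → 0.0041559.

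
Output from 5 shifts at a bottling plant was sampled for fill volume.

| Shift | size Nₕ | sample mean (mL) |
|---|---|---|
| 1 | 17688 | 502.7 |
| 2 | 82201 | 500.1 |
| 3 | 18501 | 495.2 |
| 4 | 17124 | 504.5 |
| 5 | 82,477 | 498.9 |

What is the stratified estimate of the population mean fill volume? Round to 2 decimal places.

499.79

N = 17688 + 82201 + 18501 + 17124 + 82477 = 217991.
Overall mean = Σ (Nₕ/N)·x̄ₕ — weight by population share, not a simple average.
Σ Nₕx̄ₕ = 17688·502.7 + 82201·500.1 + 18501·495.2 + 17124·504.5 + 82477·498.9 = 8891757.6 + 41108720.1 + 9161695.2 + 8639058 + 41147775.3 = 108949006.2.
Divide by N: 108949006.2 / 217991 = 499.7867... → 499.79.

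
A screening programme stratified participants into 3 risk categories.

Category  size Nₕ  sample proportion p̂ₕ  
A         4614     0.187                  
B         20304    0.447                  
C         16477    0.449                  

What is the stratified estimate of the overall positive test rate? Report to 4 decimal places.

0.4188

N = 4614 + 20304 + 16477 = 41395.
Overall proportion = Σ (Nₕ/N)·p̂ₕ.
Σ Nₕp̂ₕ = 862.818 + 9075.888 + 7398.173 = 17336.879.
17336.879 / 41395 = 0.418816... → 0.4188.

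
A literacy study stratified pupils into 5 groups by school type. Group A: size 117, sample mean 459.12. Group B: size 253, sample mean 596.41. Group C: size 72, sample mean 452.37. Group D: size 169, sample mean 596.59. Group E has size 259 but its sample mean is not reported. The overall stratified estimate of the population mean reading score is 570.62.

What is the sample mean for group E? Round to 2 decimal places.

611.72

N = 117 + 253 + 72 + 169 + 259 = 870.
Overall total = μ·N = 570.62·870 = 496439.4.
Subtract the known strata: 117·459.12 + 253·596.41 + 72·452.37 + 169·596.59 = 338003.12.
Remaining total for group E: 496439.4 − 338003.12 = 158436.28.
Divide by its size: 158436.28 / 259 = 611.7231... → 611.72.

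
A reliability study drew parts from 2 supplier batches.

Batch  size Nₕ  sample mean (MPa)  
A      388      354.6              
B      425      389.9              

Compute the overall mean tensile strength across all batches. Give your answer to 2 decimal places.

x̄_st = (Σ Nₕx̄ₕ) / (Σ Nₕ) = (388·354.6 + 425·389.9) / 813
= 303292.3 / 813 = 373.0533... → 373.05.

373.05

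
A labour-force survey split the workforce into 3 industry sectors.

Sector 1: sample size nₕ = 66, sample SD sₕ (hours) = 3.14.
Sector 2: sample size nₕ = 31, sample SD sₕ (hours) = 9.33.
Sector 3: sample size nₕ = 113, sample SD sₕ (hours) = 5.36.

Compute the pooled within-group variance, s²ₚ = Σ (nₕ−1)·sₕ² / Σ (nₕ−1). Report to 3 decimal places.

Degrees of freedom: 65 + 30 + 112 = 207.
Σ(nₕ−1)sₕ² = 65·9.8596 + 30·87.0489 + 112·28.7296 = 6470.0562.
s²ₚ = 6470.0562 / 207 = 31.25631... → 31.256.

31.256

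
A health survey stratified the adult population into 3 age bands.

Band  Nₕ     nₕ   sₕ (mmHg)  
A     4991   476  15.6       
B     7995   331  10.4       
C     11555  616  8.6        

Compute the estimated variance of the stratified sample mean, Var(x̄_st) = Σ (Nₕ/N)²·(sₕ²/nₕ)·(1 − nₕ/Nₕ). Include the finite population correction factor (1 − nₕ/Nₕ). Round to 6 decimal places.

0.077573

N = 24541; Wₕ = Nₕ/N.
band A: (4991/24541)²·15.6²/476·(1 − 476/4991) = 0.019129475
band B: (7995/24541)²·10.4²/331·(1 − 331/7995) = 0.033245138
band C: (11555/24541)²·8.6²/616·(1 − 616/11555) = 0.025198765
Sum = 0.077573378 → 0.077573.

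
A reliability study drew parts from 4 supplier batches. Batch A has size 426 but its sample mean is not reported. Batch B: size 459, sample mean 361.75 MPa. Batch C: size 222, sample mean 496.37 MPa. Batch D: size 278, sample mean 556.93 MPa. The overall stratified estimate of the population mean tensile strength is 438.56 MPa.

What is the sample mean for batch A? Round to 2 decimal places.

413.95

Σ Nₕx̄ₕ = N·μ, so 426·x̄_A = 1385·438.56 − (459·361.75 + 222·496.37 + 278·556.93).
= 607405.6 − 431063.93 = 176341.67.
x̄_A = 176341.67 / 426 = 413.9476... → 413.95.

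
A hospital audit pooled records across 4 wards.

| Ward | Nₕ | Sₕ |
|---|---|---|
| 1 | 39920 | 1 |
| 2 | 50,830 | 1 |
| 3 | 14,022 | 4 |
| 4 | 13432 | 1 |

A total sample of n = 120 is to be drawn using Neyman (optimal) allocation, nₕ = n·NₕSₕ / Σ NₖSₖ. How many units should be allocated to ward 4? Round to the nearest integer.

10

Σ NₕSₕ = 39920·1 + 50830·1 + 14022·4 + 13432·1 = 160270.
Share for 4: 13432/160270 = 0.08381.
n_4 = 120 × 0.08381 = 10.057... → 10.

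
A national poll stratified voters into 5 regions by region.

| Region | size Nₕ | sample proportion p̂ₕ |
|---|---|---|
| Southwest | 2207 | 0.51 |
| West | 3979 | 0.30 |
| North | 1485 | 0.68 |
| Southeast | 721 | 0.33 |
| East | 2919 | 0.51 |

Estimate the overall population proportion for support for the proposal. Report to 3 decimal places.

N = 2207 + 3979 + 1485 + 721 + 2919 = 11311.
Overall proportion = Σ (Nₕ/N)·p̂ₕ.
Σ Nₕp̂ₕ = 1125.57 + 1193.7 + 1009.8 + 237.93 + 1488.69 = 5055.69.
5055.69 / 11311 = 0.44697... → 0.447.

0.447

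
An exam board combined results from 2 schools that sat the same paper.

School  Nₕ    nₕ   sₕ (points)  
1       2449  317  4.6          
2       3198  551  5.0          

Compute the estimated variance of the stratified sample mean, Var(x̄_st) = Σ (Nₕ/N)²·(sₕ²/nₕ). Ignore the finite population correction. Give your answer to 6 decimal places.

0.027106

N = 5647; Wₕ = Nₕ/N.
school 1: (2449/5647)²·4.6²/317 = 0.012554470
school 2: (3198/5647)²·5.0²/551 = 0.014551567
Sum = 0.027106037 → 0.027106.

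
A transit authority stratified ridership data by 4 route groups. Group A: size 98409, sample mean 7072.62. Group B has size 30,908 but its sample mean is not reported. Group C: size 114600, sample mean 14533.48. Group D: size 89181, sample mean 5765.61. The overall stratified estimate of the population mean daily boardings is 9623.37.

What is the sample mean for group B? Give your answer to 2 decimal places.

10670.25

Σ Nₕx̄ₕ = N·μ, so 30908·x̄_B = 333098·9623.37 − (98409·7072.62 + 114600·14533.48 + 89181·5765.61).
= 3205525300.26 − 2875729134.99 = 329796165.27.
x̄_B = 329796165.27 / 30908 = 10670.2525... → 10670.25.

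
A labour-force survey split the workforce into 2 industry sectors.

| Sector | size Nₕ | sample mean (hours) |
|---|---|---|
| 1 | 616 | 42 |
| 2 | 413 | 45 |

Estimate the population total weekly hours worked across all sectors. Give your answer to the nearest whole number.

Estimate total by summing Nₕ·x̄ₕ over strata.
616·42 + 413·45 = 25872 + 18585 = 44457.

44457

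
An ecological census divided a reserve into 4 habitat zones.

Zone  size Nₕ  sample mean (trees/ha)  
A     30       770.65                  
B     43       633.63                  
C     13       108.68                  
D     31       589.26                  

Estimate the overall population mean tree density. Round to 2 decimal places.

598.68

N = 117; weights Wₕ = Nₕ/N = (0.2564, 0.3675, 0.1111, 0.2650).
x̄_st = Σ Wₕ·x̄ₕ = 0.2564·770.65 + 0.3675·633.63 + 0.1111·108.68 + 0.2650·589.26 ≈ 598.6794...
→ 598.68.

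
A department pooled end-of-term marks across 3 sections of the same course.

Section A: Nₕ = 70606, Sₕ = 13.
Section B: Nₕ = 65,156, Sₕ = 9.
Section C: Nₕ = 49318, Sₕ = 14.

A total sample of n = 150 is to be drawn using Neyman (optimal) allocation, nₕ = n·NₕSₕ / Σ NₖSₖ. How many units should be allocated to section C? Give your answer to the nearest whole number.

A: NₕSₕ = 70606·13 = 917878
B: NₕSₕ = 65156·9 = 586404
C: NₕSₕ = 49318·14 = 690452
Σ NₕSₕ = 2194734.
n_C = 150·690452/2194734 = 47.189... → 47.

47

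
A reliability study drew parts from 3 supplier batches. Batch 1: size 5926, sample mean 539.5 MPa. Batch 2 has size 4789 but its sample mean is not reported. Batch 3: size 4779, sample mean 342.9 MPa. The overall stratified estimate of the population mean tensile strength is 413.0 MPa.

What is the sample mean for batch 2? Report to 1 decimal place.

326.4

Σ Nₕx̄ₕ = N·μ, so 4789·x̄_2 = 15494·413.0 − (5926·539.5 + 4779·342.9).
= 6399022 − 4835796.1 = 1563225.9.
x̄_2 = 1563225.9 / 4789 = 326.420... → 326.4.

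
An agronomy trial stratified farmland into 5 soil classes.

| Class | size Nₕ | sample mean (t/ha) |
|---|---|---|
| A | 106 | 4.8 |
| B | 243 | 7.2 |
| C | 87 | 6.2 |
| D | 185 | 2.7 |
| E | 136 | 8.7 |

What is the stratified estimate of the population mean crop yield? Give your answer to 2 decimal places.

N = 757; weights Wₕ = Nₕ/N = (0.1400, 0.3210, 0.1149, 0.2444, 0.1797).
x̄_st = Σ Wₕ·x̄ₕ = 0.1400·4.8 + 0.3210·7.2 + 0.1149·6.2 + 0.2444·2.7 + 0.1797·8.7 ≈ 5.9188...
→ 5.92.

5.92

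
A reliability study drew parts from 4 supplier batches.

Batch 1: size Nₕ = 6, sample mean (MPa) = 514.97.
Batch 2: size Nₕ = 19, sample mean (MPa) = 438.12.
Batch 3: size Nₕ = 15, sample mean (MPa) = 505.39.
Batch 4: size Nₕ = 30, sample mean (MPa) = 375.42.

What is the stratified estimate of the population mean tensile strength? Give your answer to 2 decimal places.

x̄_st = (Σ Nₕx̄ₕ) / (Σ Nₕ) = (6·514.97 + 19·438.12 + 15·505.39 + 30·375.42) / 70
= 30257.55 / 70 = 432.2507... → 432.25.

432.25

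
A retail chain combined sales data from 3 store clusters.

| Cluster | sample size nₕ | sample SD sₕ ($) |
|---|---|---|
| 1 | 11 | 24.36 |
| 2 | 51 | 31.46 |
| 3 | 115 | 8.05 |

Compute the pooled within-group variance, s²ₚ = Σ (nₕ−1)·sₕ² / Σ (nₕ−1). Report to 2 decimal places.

360.97

1: (11−1)·24.36² = 10·593.4096 = 5934.096
2: (51−1)·31.46² = 50·989.7316 = 49486.58
3: (115−1)·8.05² = 114·64.8025 = 7387.485
Numerator = 62808.161; denominator = Σ(nₕ−1) = 174.
s²ₚ = 62808.161/174 = 360.9664... → 360.97.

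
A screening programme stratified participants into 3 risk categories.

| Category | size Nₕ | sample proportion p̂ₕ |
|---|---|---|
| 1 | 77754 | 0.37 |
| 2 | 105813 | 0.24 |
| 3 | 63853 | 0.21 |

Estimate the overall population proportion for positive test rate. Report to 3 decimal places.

0.273

N = 77754 + 105813 + 63853 = 247420.
Overall proportion = Σ (Nₕ/N)·p̂ₕ.
Σ Nₕp̂ₕ = 28768.98 + 25395.12 + 13409.13 = 67573.23.
67573.23 / 247420 = 0.27311... → 0.273.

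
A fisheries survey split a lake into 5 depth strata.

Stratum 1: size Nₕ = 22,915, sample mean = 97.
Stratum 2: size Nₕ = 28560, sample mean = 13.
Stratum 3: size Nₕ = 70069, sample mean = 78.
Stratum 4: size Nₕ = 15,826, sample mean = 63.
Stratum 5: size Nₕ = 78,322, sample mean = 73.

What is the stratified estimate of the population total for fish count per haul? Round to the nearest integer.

Estimate total by summing Nₕ·x̄ₕ over strata.
22915·97 + 28560·13 + 70069·78 + 15826·63 + 78322·73 = 2222755 + 371280 + 5465382 + 997038 + 5717506 = 14773961.

14773961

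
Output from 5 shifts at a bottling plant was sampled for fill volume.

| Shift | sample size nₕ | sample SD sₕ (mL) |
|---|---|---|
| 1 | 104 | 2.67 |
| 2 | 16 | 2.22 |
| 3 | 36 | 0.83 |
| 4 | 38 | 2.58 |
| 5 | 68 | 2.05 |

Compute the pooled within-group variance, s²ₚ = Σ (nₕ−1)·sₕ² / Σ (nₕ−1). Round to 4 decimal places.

1: (104−1)·2.67² = 103·7.1289 = 734.2767
2: (16−1)·2.22² = 15·4.9284 = 73.926
3: (36−1)·0.83² = 35·0.6889 = 24.1115
4: (38−1)·2.58² = 37·6.6564 = 246.2868
5: (68−1)·2.05² = 67·4.2025 = 281.5675
Numerator = 1360.1685; denominator = Σ(nₕ−1) = 257.
s²ₚ = 1360.1685/257 = 5.292484... → 5.2925.

5.2925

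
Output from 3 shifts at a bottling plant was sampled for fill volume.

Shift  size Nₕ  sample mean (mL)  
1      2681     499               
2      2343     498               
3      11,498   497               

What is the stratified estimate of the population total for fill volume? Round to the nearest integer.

8219139

1: 2681·499 = 1337819
2: 2343·498 = 1166814
3: 11498·497 = 5714506
τ̂ = Σ Nₕx̄ₕ = 8219139.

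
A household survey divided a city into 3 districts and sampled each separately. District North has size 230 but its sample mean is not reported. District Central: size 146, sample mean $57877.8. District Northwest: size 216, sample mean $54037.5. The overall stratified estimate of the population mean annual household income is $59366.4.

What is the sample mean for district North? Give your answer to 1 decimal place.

N = 230 + 146 + 216 = 592.
Overall total = μ·N = 59366.4·592 = 35144908.8.
Subtract the known strata: 146·57877.8 + 216·54037.5 = 20122258.8.
Remaining total for district North: 35144908.8 − 20122258.8 = 15022650.
Divide by its size: 15022650 / 230 = 65315.870... → 65315.9.

65315.9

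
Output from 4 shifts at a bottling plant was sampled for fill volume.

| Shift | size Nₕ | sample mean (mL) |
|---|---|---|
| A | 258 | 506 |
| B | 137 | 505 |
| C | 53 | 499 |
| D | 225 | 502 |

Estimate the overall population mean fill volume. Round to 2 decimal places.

x̄_st = (Σ Nₕx̄ₕ) / (Σ Nₕ) = (258·506 + 137·505 + 53·499 + 225·502) / 673
= 339130 / 673 = 503.9079... → 503.91.

503.91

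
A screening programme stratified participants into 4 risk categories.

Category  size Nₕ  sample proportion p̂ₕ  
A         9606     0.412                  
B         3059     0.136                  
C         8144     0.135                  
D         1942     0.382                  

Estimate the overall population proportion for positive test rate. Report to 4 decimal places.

0.2732

N = 9606 + 3059 + 8144 + 1942 = 22751.
Overall proportion = Σ (Nₕ/N)·p̂ₕ.
Σ Nₕp̂ₕ = 3957.672 + 416.024 + 1099.44 + 741.844 = 6214.98.
6214.98 / 22751 = 0.273174... → 0.2732.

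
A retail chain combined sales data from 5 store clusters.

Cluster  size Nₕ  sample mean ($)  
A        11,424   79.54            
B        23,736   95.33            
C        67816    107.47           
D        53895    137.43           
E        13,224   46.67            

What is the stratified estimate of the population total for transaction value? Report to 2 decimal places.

18483557.29

A: 11424·79.54 = 908664.96
B: 23736·95.33 = 2262752.88
C: 67816·107.47 = 7288185.52
D: 53895·137.43 = 7406789.85
E: 13224·46.67 = 617164.08
τ̂ = Σ Nₕx̄ₕ = 18483557.29.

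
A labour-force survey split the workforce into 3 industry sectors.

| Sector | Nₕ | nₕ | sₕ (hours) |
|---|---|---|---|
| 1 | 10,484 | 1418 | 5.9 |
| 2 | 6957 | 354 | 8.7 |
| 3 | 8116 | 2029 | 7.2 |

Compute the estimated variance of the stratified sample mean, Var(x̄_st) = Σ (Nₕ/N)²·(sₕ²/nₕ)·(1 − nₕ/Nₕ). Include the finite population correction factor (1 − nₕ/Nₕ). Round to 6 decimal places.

0.020542

N = 25557; Wₕ = Nₕ/N.
sector 1: (10484/25557)²·5.9²/1418·(1 − 1418/10484) = 0.003572323
sector 2: (6957/25557)²·8.7²/354·(1 − 354/6957) = 0.015037609
sector 3: (8116/25557)²·7.2²/2029·(1 − 2029/8116) = 0.001932451
Sum = 0.020542384 → 0.020542.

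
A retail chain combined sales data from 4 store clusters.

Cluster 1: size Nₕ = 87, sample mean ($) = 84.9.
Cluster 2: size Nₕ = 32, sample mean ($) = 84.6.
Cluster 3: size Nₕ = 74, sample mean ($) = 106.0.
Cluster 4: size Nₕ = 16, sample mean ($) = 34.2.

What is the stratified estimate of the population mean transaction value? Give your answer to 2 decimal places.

N = 209; weights Wₕ = Nₕ/N = (0.4163, 0.1531, 0.3541, 0.0766).
x̄_st = Σ Wₕ·x̄ₕ = 0.4163·84.9 + 0.1531·84.6 + 0.3541·106.0 + 0.0766·34.2 ≈ 88.4435...
→ 88.44.

88.44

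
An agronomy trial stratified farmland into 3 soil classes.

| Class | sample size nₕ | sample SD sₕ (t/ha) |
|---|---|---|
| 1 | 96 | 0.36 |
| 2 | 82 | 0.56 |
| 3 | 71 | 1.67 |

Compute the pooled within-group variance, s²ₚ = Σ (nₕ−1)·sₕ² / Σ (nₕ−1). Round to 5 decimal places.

0.94690

Degrees of freedom: 95 + 81 + 70 = 246.
Σ(nₕ−1)sₕ² = 95·0.1296 + 81·0.3136 + 70·2.7889 = 232.9366.
s²ₚ = 232.9366 / 246 = 0.9468967... → 0.94690.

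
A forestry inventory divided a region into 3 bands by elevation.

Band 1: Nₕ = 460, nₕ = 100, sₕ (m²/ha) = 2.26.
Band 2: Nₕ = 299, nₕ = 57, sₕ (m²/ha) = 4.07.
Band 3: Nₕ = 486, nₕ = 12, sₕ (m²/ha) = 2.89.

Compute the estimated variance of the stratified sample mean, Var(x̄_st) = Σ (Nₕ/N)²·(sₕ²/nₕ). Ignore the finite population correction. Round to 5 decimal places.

0.12979

N = 1245. Term for each stratum: Wₕ²sₕ²/nₕ.
Var(x̄_st) = 0.00697259 + 0.01676168 + 0.10605918 = 0.12979345 → 0.12979.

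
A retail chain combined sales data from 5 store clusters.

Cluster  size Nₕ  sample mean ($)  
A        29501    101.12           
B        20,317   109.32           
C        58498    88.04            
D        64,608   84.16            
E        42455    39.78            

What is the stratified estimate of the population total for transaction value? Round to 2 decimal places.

17480628.66

Estimate total by summing Nₕ·x̄ₕ over strata.
29501·101.12 + 20317·109.32 + 58498·88.04 + 64608·84.16 + 42455·39.78 = 2983141.12 + 2221054.44 + 5150163.92 + 5437409.28 + 1688859.9 = 17480628.66.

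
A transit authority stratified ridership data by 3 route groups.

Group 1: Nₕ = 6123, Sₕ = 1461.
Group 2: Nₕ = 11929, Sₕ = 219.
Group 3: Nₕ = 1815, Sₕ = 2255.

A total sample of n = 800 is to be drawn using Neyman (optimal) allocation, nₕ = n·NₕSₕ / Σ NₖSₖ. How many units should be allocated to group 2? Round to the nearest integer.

1: NₕSₕ = 6123·1461 = 8945703
2: NₕSₕ = 11929·219 = 2612451
3: NₕSₕ = 1815·2255 = 4092825
Σ NₕSₕ = 15650979.
n_2 = 800·2612451/15650979 = 133.535... → 134.

134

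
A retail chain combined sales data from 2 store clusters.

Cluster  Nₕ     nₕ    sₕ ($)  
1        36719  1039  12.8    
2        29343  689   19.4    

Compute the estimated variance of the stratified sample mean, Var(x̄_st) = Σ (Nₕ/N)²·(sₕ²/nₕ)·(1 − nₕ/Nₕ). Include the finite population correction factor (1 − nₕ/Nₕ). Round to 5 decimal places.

N = 66062; Wₕ = Nₕ/N.
cluster 1: (36719/66062)²·12.8²/1039·(1 − 1039/36719) = 0.04733873
cluster 2: (29343/66062)²·19.4²/689·(1 − 689/29343) = 0.10523751
Sum = 0.15257625 → 0.15258.

0.15258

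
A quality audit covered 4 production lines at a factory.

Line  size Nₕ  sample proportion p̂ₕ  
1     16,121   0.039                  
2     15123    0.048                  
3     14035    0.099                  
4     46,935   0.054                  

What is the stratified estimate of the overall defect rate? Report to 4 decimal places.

0.0572

Wₕ = Nₕ/N with N = 92214: 0.1748, 0.1640, 0.1522, 0.5090.
p̂_st = 0.1748·0.039 + 0.1640·0.048 + 0.1522·0.099 + 0.5090·0.054 ≈ 0.057243... → 0.0572.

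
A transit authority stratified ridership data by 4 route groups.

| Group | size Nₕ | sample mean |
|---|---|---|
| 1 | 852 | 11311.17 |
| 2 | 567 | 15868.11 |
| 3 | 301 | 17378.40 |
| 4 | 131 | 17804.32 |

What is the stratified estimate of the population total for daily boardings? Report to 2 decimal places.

26197599.53

1: 852·11311.17 = 9637116.84
2: 567·15868.11 = 8997218.37
3: 301·17378.40 = 5230898.4
4: 131·17804.32 = 2332365.92
τ̂ = Σ Nₕx̄ₕ = 26197599.53.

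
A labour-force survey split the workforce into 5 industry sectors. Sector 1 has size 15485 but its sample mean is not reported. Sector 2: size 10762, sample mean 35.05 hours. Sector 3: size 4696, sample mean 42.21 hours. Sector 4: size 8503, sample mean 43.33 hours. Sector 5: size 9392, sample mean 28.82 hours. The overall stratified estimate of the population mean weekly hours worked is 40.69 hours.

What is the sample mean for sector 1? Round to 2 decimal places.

Σ Nₕx̄ₕ = N·μ, so 15485·x̄_1 = 48838·40.69 − (10762·35.05 + 4696·42.21 + 8503·43.33 + 9392·28.82).
= 1987218.22 − 1214538.69 = 772679.53.
x̄_1 = 772679.53 / 15485 = 49.8986... → 49.90.

49.90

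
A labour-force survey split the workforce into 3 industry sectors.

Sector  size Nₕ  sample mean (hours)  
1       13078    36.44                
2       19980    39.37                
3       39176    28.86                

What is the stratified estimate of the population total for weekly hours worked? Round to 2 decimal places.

2393794.28

1: 13078·36.44 = 476562.32
2: 19980·39.37 = 786612.6
3: 39176·28.86 = 1130619.36
τ̂ = Σ Nₕx̄ₕ = 2393794.28.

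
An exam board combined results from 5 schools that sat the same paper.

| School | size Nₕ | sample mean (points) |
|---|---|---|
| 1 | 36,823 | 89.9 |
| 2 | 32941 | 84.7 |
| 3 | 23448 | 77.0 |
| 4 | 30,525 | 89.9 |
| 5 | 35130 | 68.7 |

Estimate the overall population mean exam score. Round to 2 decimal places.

82.23

N = 36823 + 32941 + 23448 + 30525 + 35130 = 158867.
The stratified mean weights each stratum mean by its population share Nₕ/N.
Σ Nₕx̄ₕ = 36823·89.9 + 32941·84.7 + 23448·77.0 + 30525·89.9 + 35130·68.7 = 3310387.7 + 2790102.7 + 1805496 + 2744197.5 + 2413431 = 13063614.9.
Divide by N: 13063614.9 / 158867 = 82.2299... → 82.23.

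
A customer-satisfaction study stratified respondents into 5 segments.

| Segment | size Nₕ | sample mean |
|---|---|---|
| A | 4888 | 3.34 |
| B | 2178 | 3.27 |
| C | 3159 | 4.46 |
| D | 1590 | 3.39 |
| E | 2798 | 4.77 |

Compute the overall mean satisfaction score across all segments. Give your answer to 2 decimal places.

3.85

N = 4888 + 2178 + 3159 + 1590 + 2798 = 14613.
The stratified mean weights each stratum mean by its population share Nₕ/N.
Σ Nₕx̄ₕ = 4888·3.34 + 2178·3.27 + 3159·4.46 + 1590·3.39 + 2798·4.77 = 16325.92 + 7122.06 + 14089.14 + 5390.1 + 13346.46 = 56273.68.
Divide by N: 56273.68 / 14613 = 3.8509... → 3.85.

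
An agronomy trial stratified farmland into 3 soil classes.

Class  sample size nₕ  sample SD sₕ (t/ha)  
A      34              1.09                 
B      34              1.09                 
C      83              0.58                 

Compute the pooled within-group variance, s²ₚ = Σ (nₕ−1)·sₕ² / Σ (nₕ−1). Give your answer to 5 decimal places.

Degrees of freedom: 33 + 33 + 82 = 148.
Σ(nₕ−1)sₕ² = 33·1.1881 + 33·1.1881 + 82·0.3364 = 105.9994.
s²ₚ = 105.9994 / 148 = 0.7162122... → 0.71621.

0.71621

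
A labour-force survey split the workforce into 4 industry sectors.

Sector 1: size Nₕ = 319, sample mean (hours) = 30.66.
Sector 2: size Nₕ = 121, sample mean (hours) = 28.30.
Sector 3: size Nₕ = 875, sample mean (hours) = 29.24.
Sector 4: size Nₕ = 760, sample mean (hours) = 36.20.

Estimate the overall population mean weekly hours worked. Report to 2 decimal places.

x̄_st = (Σ Nₕx̄ₕ) / (Σ Nₕ) = (319·30.66 + 121·28.30 + 875·29.24 + 760·36.20) / 2075
= 66301.84 / 2075 = 31.9527... → 31.95.

31.95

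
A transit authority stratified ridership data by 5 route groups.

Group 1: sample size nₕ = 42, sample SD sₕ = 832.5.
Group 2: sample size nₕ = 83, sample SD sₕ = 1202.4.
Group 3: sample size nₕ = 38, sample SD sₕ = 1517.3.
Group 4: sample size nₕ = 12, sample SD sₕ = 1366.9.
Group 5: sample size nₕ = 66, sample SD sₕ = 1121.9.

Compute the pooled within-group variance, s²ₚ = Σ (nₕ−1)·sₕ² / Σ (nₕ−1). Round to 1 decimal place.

Degrees of freedom: 41 + 82 + 37 + 11 + 65 = 236.
Σ(nₕ−1)sₕ² = 41·693056.25 + 82·1445765.76 + 37·2302199.29 + 11·1868415.61 + 65·1258659.61 = 334514918.66.
s²ₚ = 334514918.66 / 236 = 1417436.096... → 1417436.1.

1417436.1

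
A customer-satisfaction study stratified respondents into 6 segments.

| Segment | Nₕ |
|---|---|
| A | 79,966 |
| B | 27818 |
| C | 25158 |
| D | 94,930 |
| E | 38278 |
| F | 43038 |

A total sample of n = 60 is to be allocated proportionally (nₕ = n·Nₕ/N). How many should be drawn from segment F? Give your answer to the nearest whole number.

N = 79966 + 27818 + 25158 + 94930 + 38278 + 43038 = 309188.
n_F = 60·43038/309188 = 8.352... → 8.

8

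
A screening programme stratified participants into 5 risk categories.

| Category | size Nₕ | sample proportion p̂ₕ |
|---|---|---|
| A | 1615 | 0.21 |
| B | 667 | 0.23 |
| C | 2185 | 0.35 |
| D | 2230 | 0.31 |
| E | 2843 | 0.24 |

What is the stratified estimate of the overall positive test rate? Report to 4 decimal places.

0.2758

N = 1615 + 667 + 2185 + 2230 + 2843 = 9540.
Overall proportion = Σ (Nₕ/N)·p̂ₕ.
Σ Nₕp̂ₕ = 339.15 + 153.41 + 764.75 + 691.3 + 682.32 = 2630.93.
2630.93 / 9540 = 0.275779... → 0.2758.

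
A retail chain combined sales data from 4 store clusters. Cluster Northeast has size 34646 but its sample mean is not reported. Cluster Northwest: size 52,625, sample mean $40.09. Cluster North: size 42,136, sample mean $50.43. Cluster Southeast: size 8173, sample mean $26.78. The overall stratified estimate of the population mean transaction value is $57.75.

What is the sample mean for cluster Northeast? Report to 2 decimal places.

100.78

Σ Nₕx̄ₕ = N·μ, so 34646·x̄_Northeast = 137580·57.75 − (52625·40.09 + 42136·50.43 + 8173·26.78).
= 7945245 − 4453527.67 = 3491717.33.
x̄_Northeast = 3491717.33 / 34646 = 100.7827... → 100.78.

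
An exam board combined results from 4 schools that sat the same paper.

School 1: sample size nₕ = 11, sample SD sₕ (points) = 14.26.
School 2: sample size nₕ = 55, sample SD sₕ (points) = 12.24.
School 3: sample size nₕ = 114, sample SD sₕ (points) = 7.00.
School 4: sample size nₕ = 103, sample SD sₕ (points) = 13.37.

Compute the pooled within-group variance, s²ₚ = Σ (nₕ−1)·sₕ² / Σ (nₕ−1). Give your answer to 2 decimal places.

1: (11−1)·14.26² = 10·203.3476 = 2033.476
2: (55−1)·12.24² = 54·149.8176 = 8090.1504
3: (114−1)·7.00² = 113·49 = 5537
4: (103−1)·13.37² = 102·178.7569 = 18233.2038
Numerator = 33893.8302; denominator = Σ(nₕ−1) = 279.
s²ₚ = 33893.8302/279 = 121.4833... → 121.48.

121.48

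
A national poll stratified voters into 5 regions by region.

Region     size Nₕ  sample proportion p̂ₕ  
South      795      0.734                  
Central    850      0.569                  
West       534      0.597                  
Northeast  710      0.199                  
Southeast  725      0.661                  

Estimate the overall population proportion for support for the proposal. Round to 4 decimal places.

Wₕ = Nₕ/N with N = 3614: 0.2200, 0.2352, 0.1478, 0.1965, 0.2006.
p̂_st = 0.2200·0.734 + 0.2352·0.569 + 0.1478·0.597 + 0.1965·0.199 + 0.2006·0.661 ≈ 0.555200... → 0.5552.

0.5552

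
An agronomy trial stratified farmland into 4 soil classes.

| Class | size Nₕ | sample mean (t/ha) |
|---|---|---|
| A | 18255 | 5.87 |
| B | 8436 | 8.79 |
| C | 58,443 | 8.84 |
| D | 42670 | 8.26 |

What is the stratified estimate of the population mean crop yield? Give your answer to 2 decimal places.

N = 18255 + 8436 + 58443 + 42670 = 127804.
The stratified mean weights each stratum mean by its population share Nₕ/N.
Σ Nₕx̄ₕ = 18255·5.87 + 8436·8.79 + 58443·8.84 + 42670·8.26 = 107156.85 + 74152.44 + 516636.12 + 352454.2 = 1050399.61.
Divide by N: 1050399.61 / 127804 = 8.2188... → 8.22.

8.22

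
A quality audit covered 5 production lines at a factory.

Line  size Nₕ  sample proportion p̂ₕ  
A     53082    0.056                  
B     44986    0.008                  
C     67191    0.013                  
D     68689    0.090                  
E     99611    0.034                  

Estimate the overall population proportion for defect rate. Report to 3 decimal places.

Wₕ = Nₕ/N with N = 333559: 0.1591, 0.1349, 0.2014, 0.2059, 0.2986.
p̂_st = 0.1591·0.056 + 0.1349·0.008 + 0.2014·0.013 + 0.2059·0.090 + 0.2986·0.034 ≈ 0.04130... → 0.041.

0.041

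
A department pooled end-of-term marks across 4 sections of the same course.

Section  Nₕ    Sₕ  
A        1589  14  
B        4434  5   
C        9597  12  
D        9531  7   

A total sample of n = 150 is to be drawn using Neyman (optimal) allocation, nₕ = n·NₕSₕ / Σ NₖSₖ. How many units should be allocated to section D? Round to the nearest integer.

44

Σ NₕSₕ = 1589·14 + 4434·5 + 9597·12 + 9531·7 = 226297.
Share for D: 66717/226297 = 0.29482.
n_D = 150 × 0.29482 = 44.223... → 44.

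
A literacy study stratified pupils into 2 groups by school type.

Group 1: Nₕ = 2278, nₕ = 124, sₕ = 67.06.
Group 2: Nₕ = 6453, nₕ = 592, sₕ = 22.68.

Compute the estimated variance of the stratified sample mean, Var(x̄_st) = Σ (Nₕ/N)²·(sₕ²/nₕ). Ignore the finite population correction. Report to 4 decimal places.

2.9434

N = 8731; Wₕ = Nₕ/N.
group 1: (2278/8731)²·67.06²/124 = 2.4687941
group 2: (6453/8731)²·22.68²/592 = 0.4746350
Sum = 2.9434291 → 2.9434.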